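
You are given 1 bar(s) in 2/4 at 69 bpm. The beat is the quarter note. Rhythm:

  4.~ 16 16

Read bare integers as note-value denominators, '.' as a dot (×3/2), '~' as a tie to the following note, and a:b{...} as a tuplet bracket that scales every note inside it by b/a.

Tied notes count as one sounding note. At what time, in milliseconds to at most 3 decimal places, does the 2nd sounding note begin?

1. 0.0ms @ 0 + 1521.739ms (7/4)
2. 1521.739ms @ 7/4 + 217.391ms (1/4)

note 2 onset = 7/4b = 1521.739ms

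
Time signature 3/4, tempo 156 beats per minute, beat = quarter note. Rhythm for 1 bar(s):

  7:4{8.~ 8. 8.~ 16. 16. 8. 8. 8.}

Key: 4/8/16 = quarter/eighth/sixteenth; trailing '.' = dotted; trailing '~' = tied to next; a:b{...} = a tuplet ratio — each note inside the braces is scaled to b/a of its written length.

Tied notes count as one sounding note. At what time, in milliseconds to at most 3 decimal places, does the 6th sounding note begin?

1. 0.0ms @ 0 + 329.67ms (6/7)
2. 329.67ms @ 6/7 + 247.253ms (9/14)
3. 576.923ms @ 3/2 + 82.418ms (3/14)
4. 659.341ms @ 12/7 + 164.835ms (3/7)
5. 824.176ms @ 15/7 + 164.835ms (3/7)
6. 989.011ms @ 18/7 + 164.835ms (3/7)

note 6 onset = 18/7b = 989.011ms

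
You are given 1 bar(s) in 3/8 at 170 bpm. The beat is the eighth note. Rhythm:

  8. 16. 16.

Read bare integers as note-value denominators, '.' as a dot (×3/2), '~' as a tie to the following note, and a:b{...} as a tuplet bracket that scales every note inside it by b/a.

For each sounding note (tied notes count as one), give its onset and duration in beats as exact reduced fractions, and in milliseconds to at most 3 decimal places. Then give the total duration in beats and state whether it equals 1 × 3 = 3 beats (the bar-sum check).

1) 0.0ms=0b +529.412ms=3/2b
2) 529.412ms=3/2b +264.706ms=3/4b
3) 794.118ms=9/4b +264.706ms=3/4b
Σ=3b of 3 (170bpm 3/8) — PASS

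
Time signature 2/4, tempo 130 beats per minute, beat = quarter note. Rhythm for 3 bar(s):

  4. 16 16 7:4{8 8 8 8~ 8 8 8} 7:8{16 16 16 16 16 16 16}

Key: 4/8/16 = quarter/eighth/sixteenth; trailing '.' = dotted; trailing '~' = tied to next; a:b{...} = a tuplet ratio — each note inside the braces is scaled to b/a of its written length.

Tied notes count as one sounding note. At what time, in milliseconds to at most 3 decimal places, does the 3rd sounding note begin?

1. 0.0ms @ 0 + 692.308ms (3/2)
2. 692.308ms @ 3/2 + 115.385ms (1/4)
3. 807.692ms @ 7/4 + 115.385ms (1/4)
4. 923.077ms @ 2 + 131.868ms (2/7)
5. 1054.945ms @ 16/7 + 131.868ms (2/7)
6. 1186.813ms @ 18/7 + 131.868ms (2/7)
7. 1318.681ms @ 20/7 + 263.736ms (4/7)
8. 1582.418ms @ 24/7 + 131.868ms (2/7)
9. 1714.286ms @ 26/7 + 131.868ms (2/7)
10. 1846.154ms @ 4 + 131.868ms (2/7)
11. 1978.022ms @ 30/7 + 131.868ms (2/7)
12. 2109.89ms @ 32/7 + 131.868ms (2/7)
13. 2241.758ms @ 34/7 + 131.868ms (2/7)
14. 2373.626ms @ 36/7 + 131.868ms (2/7)
15. 2505.495ms @ 38/7 + 131.868ms (2/7)
16. 2637.363ms @ 40/7 + 131.868ms (2/7)

note 3 onset = 7/4b = 807.692ms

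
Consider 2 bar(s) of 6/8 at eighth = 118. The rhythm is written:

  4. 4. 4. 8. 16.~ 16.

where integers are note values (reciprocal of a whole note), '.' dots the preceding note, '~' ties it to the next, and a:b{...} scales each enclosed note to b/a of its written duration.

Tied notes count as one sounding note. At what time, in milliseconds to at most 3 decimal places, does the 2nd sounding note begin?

note 2 onset = 3b = 1525.424ms

1. 0.0ms @ 0 + 1525.424ms (3)
2. 1525.424ms @ 3 + 1525.424ms (3)
3. 3050.847ms @ 6 + 1525.424ms (3)
4. 4576.271ms @ 9 + 762.712ms (3/2)
5. 5338.983ms @ 21/2 + 762.712ms (3/2)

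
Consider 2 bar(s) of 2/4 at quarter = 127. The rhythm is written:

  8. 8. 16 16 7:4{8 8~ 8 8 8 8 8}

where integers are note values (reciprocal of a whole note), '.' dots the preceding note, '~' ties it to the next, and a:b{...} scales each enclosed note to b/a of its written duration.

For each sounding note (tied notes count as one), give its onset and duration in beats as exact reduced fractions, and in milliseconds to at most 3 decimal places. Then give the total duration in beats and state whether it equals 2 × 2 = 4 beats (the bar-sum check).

1) 0.0ms=0b +354.331ms=3/4b
2) 354.331ms=3/4b +354.331ms=3/4b
3) 708.661ms=3/2b +118.11ms=1/4b
4) 826.772ms=7/4b +118.11ms=1/4b
5) 944.882ms=2b +134.983ms=2/7b
6) 1079.865ms=16/7b +269.966ms=4/7b
7) 1349.831ms=20/7b +134.983ms=2/7b
8) 1484.814ms=22/7b +134.983ms=2/7b
9) 1619.798ms=24/7b +134.983ms=2/7b
10) 1754.781ms=26/7b +134.983ms=2/7b
Σ=4b of 4 (127bpm 2/4) — PASS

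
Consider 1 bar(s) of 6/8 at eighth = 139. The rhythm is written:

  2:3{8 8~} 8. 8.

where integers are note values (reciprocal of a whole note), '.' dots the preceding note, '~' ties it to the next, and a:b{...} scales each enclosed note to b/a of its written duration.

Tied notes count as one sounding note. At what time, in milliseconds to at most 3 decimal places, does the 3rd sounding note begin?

note 3 onset = 9/2b = 1942.446ms

1. 0.0ms @ 0 + 647.482ms (3/2)
2. 647.482ms @ 3/2 + 1294.964ms (3)
3. 1942.446ms @ 9/2 + 647.482ms (3/2)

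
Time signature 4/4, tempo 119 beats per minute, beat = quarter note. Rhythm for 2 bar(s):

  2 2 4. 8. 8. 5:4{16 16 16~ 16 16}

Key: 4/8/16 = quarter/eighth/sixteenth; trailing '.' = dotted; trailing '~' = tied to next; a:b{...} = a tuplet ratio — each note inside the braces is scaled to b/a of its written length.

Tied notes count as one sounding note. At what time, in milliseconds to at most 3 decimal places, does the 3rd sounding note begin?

1. 0.0ms @ 0 + 1008.403ms (2)
2. 1008.403ms @ 2 + 1008.403ms (2)
3. 2016.807ms @ 4 + 756.303ms (3/2)
4. 2773.109ms @ 11/2 + 378.151ms (3/4)
5. 3151.261ms @ 25/4 + 378.151ms (3/4)
6. 3529.412ms @ 7 + 100.84ms (1/5)
7. 3630.252ms @ 36/5 + 100.84ms (1/5)
8. 3731.092ms @ 37/5 + 201.681ms (2/5)
9. 3932.773ms @ 39/5 + 100.84ms (1/5)

note 3 onset = 4b = 2016.807ms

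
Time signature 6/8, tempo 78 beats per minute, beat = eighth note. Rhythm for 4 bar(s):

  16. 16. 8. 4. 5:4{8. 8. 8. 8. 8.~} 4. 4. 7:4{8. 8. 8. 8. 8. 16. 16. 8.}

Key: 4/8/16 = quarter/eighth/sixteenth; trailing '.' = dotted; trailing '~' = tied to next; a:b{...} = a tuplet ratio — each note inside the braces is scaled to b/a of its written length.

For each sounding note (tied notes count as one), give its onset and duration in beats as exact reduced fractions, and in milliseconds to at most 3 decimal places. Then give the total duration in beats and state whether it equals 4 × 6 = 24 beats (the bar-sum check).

1) 0.0ms=0b +576.923ms=3/4b
2) 576.923ms=3/4b +576.923ms=3/4b
3) 1153.846ms=3/2b +1153.846ms=3/2b
4) 2307.692ms=3b +2307.692ms=3b
5) 4615.385ms=6b +923.077ms=6/5b
6) 5538.462ms=36/5b +923.077ms=6/5b
7) 6461.538ms=42/5b +923.077ms=6/5b
8) 7384.615ms=48/5b +923.077ms=6/5b
9) 8307.692ms=54/5b +3230.769ms=21/5b
10) 11538.462ms=15b +2307.692ms=3b
11) 13846.154ms=18b +659.341ms=6/7b
12) 14505.495ms=132/7b +659.341ms=6/7b
13) 15164.835ms=138/7b +659.341ms=6/7b
14) 15824.176ms=144/7b +659.341ms=6/7b
15) 16483.516ms=150/7b +659.341ms=6/7b
16) 17142.857ms=156/7b +329.67ms=3/7b
17) 17472.527ms=159/7b +329.67ms=3/7b
18) 17802.198ms=162/7b +659.341ms=6/7b
Σ=24b of 24 (78bpm 6/8) — PASS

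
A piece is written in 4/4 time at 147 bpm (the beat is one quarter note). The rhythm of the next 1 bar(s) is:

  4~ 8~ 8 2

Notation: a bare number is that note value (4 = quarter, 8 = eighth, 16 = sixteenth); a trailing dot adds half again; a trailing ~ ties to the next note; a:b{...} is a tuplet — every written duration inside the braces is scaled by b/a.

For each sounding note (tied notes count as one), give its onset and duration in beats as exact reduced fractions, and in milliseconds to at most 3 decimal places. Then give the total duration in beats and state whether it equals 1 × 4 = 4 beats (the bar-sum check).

1) 0.0ms=0b +816.327ms=2b
2) 816.327ms=2b +816.327ms=2b
Σ=4b of 4 (147bpm 4/4) — PASS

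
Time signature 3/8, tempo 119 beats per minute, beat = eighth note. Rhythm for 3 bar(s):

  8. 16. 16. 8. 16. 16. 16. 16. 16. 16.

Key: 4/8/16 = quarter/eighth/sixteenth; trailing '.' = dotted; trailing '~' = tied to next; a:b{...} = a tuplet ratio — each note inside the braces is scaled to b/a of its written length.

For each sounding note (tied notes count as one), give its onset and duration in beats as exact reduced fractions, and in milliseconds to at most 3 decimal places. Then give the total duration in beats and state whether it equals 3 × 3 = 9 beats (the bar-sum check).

1) 0.0ms=0b +756.303ms=3/2b
2) 756.303ms=3/2b +378.151ms=3/4b
3) 1134.454ms=9/4b +378.151ms=3/4b
4) 1512.605ms=3b +756.303ms=3/2b
5) 2268.908ms=9/2b +378.151ms=3/4b
6) 2647.059ms=21/4b +378.151ms=3/4b
7) 3025.21ms=6b +378.151ms=3/4b
8) 3403.361ms=27/4b +378.151ms=3/4b
9) 3781.513ms=15/2b +378.151ms=3/4b
10) 4159.664ms=33/4b +378.151ms=3/4b
Σ=9b of 9 (119bpm 3/8) — PASS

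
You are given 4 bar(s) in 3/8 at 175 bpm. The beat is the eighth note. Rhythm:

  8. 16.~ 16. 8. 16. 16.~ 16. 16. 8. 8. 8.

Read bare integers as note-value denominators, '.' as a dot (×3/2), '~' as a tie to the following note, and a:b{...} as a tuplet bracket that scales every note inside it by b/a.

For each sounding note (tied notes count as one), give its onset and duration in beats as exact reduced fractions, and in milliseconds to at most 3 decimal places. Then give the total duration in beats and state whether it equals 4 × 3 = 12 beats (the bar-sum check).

1) 0.0ms=0b +514.286ms=3/2b
2) 514.286ms=3/2b +514.286ms=3/2b
3) 1028.571ms=3b +514.286ms=3/2b
4) 1542.857ms=9/2b +257.143ms=3/4b
5) 1800.0ms=21/4b +514.286ms=3/2b
6) 2314.286ms=27/4b +257.143ms=3/4b
7) 2571.429ms=15/2b +514.286ms=3/2b
8) 3085.714ms=9b +514.286ms=3/2b
9) 3600.0ms=21/2b +514.286ms=3/2b
Σ=12b of 12 (175bpm 3/8) — PASS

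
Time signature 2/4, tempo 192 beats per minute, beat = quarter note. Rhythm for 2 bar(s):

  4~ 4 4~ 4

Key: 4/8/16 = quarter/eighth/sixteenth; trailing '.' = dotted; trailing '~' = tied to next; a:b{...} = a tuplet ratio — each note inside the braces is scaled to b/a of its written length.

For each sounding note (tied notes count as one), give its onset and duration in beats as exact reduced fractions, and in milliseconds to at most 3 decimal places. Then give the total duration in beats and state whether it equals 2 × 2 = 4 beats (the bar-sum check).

1) 0.0ms=0b +625.0ms=2b
2) 625.0ms=2b +625.0ms=2b
Σ=4b of 4 (192bpm 2/4) — PASS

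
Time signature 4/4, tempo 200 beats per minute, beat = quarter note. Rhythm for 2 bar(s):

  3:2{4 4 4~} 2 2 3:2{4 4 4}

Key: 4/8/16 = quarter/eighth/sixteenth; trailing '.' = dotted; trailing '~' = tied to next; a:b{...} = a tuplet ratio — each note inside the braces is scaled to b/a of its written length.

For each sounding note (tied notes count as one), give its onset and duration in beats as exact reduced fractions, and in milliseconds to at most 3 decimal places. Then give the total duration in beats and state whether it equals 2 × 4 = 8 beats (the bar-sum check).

1) 0.0ms=0b +200.0ms=2/3b
2) 200.0ms=2/3b +200.0ms=2/3b
3) 400.0ms=4/3b +800.0ms=8/3b
4) 1200.0ms=4b +600.0ms=2b
5) 1800.0ms=6b +200.0ms=2/3b
6) 2000.0ms=20/3b +200.0ms=2/3b
7) 2200.0ms=22/3b +200.0ms=2/3b
Σ=8b of 8 (200bpm 4/4) — PASS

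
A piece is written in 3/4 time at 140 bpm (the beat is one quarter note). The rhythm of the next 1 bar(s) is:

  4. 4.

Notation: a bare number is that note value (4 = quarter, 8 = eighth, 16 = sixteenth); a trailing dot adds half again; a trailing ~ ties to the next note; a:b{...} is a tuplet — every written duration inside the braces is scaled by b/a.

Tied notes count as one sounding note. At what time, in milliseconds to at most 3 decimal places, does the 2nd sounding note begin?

note 2 onset = 3/2b = 642.857ms

1. 0.0ms @ 0 + 642.857ms (3/2)
2. 642.857ms @ 3/2 + 642.857ms (3/2)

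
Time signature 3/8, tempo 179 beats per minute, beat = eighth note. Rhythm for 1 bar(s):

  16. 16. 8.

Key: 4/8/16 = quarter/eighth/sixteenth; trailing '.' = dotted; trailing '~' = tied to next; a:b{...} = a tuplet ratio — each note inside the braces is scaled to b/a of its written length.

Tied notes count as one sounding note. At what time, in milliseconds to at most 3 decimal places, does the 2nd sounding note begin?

note 2 onset = 3/4b = 251.397ms

1. 0.0ms @ 0 + 251.397ms (3/4)
2. 251.397ms @ 3/4 + 251.397ms (3/4)
3. 502.793ms @ 3/2 + 502.793ms (3/2)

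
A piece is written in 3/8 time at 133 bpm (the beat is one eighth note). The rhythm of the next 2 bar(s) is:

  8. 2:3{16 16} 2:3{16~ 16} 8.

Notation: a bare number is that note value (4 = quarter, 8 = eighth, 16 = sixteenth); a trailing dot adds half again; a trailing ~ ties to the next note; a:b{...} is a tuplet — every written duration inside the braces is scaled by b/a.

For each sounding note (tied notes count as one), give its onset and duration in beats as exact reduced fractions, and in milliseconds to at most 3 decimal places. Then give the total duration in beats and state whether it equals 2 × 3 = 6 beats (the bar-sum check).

1) 0.0ms=0b +676.692ms=3/2b
2) 676.692ms=3/2b +338.346ms=3/4b
3) 1015.038ms=9/4b +338.346ms=3/4b
4) 1353.383ms=3b +676.692ms=3/2b
5) 2030.075ms=9/2b +676.692ms=3/2b
Σ=6b of 6 (133bpm 3/8) — PASS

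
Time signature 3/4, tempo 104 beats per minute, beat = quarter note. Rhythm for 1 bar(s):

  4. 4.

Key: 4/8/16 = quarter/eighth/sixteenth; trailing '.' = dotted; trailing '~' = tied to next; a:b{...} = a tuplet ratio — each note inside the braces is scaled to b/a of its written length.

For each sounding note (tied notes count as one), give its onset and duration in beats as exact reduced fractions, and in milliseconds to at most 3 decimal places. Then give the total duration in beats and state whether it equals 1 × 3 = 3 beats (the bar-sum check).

1) 0.0ms=0b +865.385ms=3/2b
2) 865.385ms=3/2b +865.385ms=3/2b
Σ=3b of 3 (104bpm 3/4) — PASS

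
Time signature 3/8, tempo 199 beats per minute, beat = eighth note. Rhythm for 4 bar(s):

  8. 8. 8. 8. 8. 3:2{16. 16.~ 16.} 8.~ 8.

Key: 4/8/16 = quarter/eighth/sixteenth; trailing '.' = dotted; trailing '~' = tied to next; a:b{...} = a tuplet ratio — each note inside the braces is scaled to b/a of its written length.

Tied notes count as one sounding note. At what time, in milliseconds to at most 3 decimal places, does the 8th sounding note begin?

note 8 onset = 9b = 2713.568ms

1. 0.0ms @ 0 + 452.261ms (3/2)
2. 452.261ms @ 3/2 + 452.261ms (3/2)
3. 904.523ms @ 3 + 452.261ms (3/2)
4. 1356.784ms @ 9/2 + 452.261ms (3/2)
5. 1809.045ms @ 6 + 452.261ms (3/2)
6. 2261.307ms @ 15/2 + 150.754ms (1/2)
7. 2412.06ms @ 8 + 301.508ms (1)
8. 2713.568ms @ 9 + 904.523ms (3)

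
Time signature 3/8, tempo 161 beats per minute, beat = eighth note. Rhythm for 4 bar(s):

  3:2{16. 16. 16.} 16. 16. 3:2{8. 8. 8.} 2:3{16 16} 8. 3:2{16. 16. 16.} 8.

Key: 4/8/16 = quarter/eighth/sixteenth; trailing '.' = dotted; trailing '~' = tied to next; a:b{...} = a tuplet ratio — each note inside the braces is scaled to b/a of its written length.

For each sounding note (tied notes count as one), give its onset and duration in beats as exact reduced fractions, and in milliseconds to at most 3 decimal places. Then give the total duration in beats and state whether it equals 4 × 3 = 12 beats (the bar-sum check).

1) 0.0ms=0b +186.335ms=1/2b
2) 186.335ms=1/2b +186.335ms=1/2b
3) 372.671ms=1b +186.335ms=1/2b
4) 559.006ms=3/2b +279.503ms=3/4b
5) 838.509ms=9/4b +279.503ms=3/4b
6) 1118.012ms=3b +372.671ms=1b
7) 1490.683ms=4b +372.671ms=1b
8) 1863.354ms=5b +372.671ms=1b
9) 2236.025ms=6b +279.503ms=3/4b
10) 2515.528ms=27/4b +279.503ms=3/4b
11) 2795.031ms=15/2b +559.006ms=3/2b
12) 3354.037ms=9b +186.335ms=1/2b
13) 3540.373ms=19/2b +186.335ms=1/2b
14) 3726.708ms=10b +186.335ms=1/2b
15) 3913.043ms=21/2b +559.006ms=3/2b
Σ=12b of 12 (161bpm 3/8) — PASS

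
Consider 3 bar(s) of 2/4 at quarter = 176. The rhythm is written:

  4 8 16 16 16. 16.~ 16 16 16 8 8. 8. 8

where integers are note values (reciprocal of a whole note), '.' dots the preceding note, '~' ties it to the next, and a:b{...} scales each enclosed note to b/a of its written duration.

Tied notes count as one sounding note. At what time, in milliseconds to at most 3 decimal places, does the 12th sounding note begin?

note 12 onset = 11/2b = 1875.0ms

1. 0.0ms @ 0 + 340.909ms (1)
2. 340.909ms @ 1 + 170.455ms (1/2)
3. 511.364ms @ 3/2 + 85.227ms (1/4)
4. 596.591ms @ 7/4 + 85.227ms (1/4)
5. 681.818ms @ 2 + 127.841ms (3/8)
6. 809.659ms @ 19/8 + 213.068ms (5/8)
7. 1022.727ms @ 3 + 85.227ms (1/4)
8. 1107.955ms @ 13/4 + 85.227ms (1/4)
9. 1193.182ms @ 7/2 + 170.455ms (1/2)
10. 1363.636ms @ 4 + 255.682ms (3/4)
11. 1619.318ms @ 19/4 + 255.682ms (3/4)
12. 1875.0ms @ 11/2 + 170.455ms (1/2)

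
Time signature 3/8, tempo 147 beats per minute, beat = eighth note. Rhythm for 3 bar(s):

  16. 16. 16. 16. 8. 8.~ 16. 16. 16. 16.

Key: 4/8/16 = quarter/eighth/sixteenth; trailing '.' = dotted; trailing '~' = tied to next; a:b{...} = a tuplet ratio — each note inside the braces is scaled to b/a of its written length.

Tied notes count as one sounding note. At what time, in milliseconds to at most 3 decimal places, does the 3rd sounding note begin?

note 3 onset = 3/2b = 612.245ms

1. 0.0ms @ 0 + 306.122ms (3/4)
2. 306.122ms @ 3/4 + 306.122ms (3/4)
3. 612.245ms @ 3/2 + 306.122ms (3/4)
4. 918.367ms @ 9/4 + 306.122ms (3/4)
5. 1224.49ms @ 3 + 612.245ms (3/2)
6. 1836.735ms @ 9/2 + 918.367ms (9/4)
7. 2755.102ms @ 27/4 + 306.122ms (3/4)
8. 3061.224ms @ 15/2 + 306.122ms (3/4)
9. 3367.347ms @ 33/4 + 306.122ms (3/4)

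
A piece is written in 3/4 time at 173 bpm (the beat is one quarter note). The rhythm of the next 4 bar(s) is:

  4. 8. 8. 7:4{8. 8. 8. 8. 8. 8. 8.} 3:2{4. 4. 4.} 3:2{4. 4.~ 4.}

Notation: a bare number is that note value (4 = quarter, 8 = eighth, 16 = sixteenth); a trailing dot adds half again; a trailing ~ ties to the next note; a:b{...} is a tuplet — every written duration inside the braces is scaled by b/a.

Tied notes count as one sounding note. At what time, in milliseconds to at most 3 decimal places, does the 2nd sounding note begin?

note 2 onset = 3/2b = 520.231ms

1. 0.0ms @ 0 + 520.231ms (3/2)
2. 520.231ms @ 3/2 + 260.116ms (3/4)
3. 780.347ms @ 9/4 + 260.116ms (3/4)
4. 1040.462ms @ 3 + 148.637ms (3/7)
5. 1189.1ms @ 24/7 + 148.637ms (3/7)
6. 1337.737ms @ 27/7 + 148.637ms (3/7)
7. 1486.375ms @ 30/7 + 148.637ms (3/7)
8. 1635.012ms @ 33/7 + 148.637ms (3/7)
9. 1783.65ms @ 36/7 + 148.637ms (3/7)
10. 1932.287ms @ 39/7 + 148.637ms (3/7)
11. 2080.925ms @ 6 + 346.821ms (1)
12. 2427.746ms @ 7 + 346.821ms (1)
13. 2774.566ms @ 8 + 346.821ms (1)
14. 3121.387ms @ 9 + 346.821ms (1)
15. 3468.208ms @ 10 + 693.642ms (2)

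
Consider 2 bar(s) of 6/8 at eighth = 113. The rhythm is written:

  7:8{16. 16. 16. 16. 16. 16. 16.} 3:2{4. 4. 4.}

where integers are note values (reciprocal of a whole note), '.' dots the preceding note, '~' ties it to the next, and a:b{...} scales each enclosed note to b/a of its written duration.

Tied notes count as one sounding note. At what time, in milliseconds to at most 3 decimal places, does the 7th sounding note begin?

note 7 onset = 36/7b = 2730.721ms

1. 0.0ms @ 0 + 455.12ms (6/7)
2. 455.12ms @ 6/7 + 455.12ms (6/7)
3. 910.24ms @ 12/7 + 455.12ms (6/7)
4. 1365.36ms @ 18/7 + 455.12ms (6/7)
5. 1820.48ms @ 24/7 + 455.12ms (6/7)
6. 2275.601ms @ 30/7 + 455.12ms (6/7)
7. 2730.721ms @ 36/7 + 455.12ms (6/7)
8. 3185.841ms @ 6 + 1061.947ms (2)
9. 4247.788ms @ 8 + 1061.947ms (2)
10. 5309.735ms @ 10 + 1061.947ms (2)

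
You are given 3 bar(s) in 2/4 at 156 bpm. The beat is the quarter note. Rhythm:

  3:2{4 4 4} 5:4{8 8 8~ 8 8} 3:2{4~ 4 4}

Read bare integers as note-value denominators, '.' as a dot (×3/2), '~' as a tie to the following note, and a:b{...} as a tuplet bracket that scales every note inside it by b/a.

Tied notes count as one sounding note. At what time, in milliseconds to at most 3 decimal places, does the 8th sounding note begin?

1. 0.0ms @ 0 + 256.41ms (2/3)
2. 256.41ms @ 2/3 + 256.41ms (2/3)
3. 512.821ms @ 4/3 + 256.41ms (2/3)
4. 769.231ms @ 2 + 153.846ms (2/5)
5. 923.077ms @ 12/5 + 153.846ms (2/5)
6. 1076.923ms @ 14/5 + 307.692ms (4/5)
7. 1384.615ms @ 18/5 + 153.846ms (2/5)
8. 1538.462ms @ 4 + 512.821ms (4/3)
9. 2051.282ms @ 16/3 + 256.41ms (2/3)

note 8 onset = 4b = 1538.462ms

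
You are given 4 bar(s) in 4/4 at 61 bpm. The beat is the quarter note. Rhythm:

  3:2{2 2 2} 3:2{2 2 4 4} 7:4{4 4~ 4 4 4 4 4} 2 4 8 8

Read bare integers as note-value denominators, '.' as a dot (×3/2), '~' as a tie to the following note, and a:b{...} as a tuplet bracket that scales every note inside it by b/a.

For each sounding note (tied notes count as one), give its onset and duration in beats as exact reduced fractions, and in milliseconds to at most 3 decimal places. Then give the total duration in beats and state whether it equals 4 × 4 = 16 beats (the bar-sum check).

1) 0.0ms=0b +1311.475ms=4/3b
2) 1311.475ms=4/3b +1311.475ms=4/3b
3) 2622.951ms=8/3b +1311.475ms=4/3b
4) 3934.426ms=4b +1311.475ms=4/3b
5) 5245.902ms=16/3b +1311.475ms=4/3b
6) 6557.377ms=20/3b +655.738ms=2/3b
7) 7213.115ms=22/3b +655.738ms=2/3b
8) 7868.852ms=8b +562.061ms=4/7b
9) 8430.913ms=60/7b +1124.122ms=8/7b
10) 9555.035ms=68/7b +562.061ms=4/7b
11) 10117.096ms=72/7b +562.061ms=4/7b
12) 10679.157ms=76/7b +562.061ms=4/7b
13) 11241.218ms=80/7b +562.061ms=4/7b
14) 11803.279ms=12b +1967.213ms=2b
15) 13770.492ms=14b +983.607ms=1b
16) 14754.098ms=15b +491.803ms=1/2b
17) 15245.902ms=31/2b +491.803ms=1/2b
Σ=16b of 16 (61bpm 4/4) — PASS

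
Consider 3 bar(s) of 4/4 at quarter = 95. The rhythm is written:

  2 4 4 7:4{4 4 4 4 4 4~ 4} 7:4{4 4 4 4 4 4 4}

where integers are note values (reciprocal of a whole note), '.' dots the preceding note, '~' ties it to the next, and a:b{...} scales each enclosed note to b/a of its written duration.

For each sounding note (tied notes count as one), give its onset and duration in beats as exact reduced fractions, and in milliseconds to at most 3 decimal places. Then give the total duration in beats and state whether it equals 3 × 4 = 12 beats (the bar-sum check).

1) 0.0ms=0b +1263.158ms=2b
2) 1263.158ms=2b +631.579ms=1b
3) 1894.737ms=3b +631.579ms=1b
4) 2526.316ms=4b +360.902ms=4/7b
5) 2887.218ms=32/7b +360.902ms=4/7b
6) 3248.12ms=36/7b +360.902ms=4/7b
7) 3609.023ms=40/7b +360.902ms=4/7b
8) 3969.925ms=44/7b +360.902ms=4/7b
9) 4330.827ms=48/7b +721.805ms=8/7b
10) 5052.632ms=8b +360.902ms=4/7b
11) 5413.534ms=60/7b +360.902ms=4/7b
12) 5774.436ms=64/7b +360.902ms=4/7b
13) 6135.338ms=68/7b +360.902ms=4/7b
14) 6496.241ms=72/7b +360.902ms=4/7b
15) 6857.143ms=76/7b +360.902ms=4/7b
16) 7218.045ms=80/7b +360.902ms=4/7b
Σ=12b of 12 (95bpm 4/4) — PASS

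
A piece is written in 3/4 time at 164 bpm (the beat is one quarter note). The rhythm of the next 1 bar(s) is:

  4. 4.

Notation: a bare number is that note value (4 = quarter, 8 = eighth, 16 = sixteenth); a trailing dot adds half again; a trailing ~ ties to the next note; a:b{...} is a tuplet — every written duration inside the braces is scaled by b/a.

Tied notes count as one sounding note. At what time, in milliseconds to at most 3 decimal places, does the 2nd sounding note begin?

note 2 onset = 3/2b = 548.78ms

1. 0.0ms @ 0 + 548.78ms (3/2)
2. 548.78ms @ 3/2 + 548.78ms (3/2)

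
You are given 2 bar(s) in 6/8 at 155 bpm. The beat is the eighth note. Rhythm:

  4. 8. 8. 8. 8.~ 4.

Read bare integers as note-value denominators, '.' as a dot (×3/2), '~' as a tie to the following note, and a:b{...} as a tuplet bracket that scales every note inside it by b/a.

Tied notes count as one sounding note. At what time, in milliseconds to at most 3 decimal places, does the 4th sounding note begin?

1. 0.0ms @ 0 + 1161.29ms (3)
2. 1161.29ms @ 3 + 580.645ms (3/2)
3. 1741.935ms @ 9/2 + 580.645ms (3/2)
4. 2322.581ms @ 6 + 580.645ms (3/2)
5. 2903.226ms @ 15/2 + 1741.935ms (9/2)

note 4 onset = 6b = 2322.581ms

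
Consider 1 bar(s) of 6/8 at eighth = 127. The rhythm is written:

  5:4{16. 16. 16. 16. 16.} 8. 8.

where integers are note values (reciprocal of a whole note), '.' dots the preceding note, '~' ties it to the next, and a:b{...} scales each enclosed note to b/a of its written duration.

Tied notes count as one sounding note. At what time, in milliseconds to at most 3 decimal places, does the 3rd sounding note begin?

1. 0.0ms @ 0 + 283.465ms (3/5)
2. 283.465ms @ 3/5 + 283.465ms (3/5)
3. 566.929ms @ 6/5 + 283.465ms (3/5)
4. 850.394ms @ 9/5 + 283.465ms (3/5)
5. 1133.858ms @ 12/5 + 283.465ms (3/5)
6. 1417.323ms @ 3 + 708.661ms (3/2)
7. 2125.984ms @ 9/2 + 708.661ms (3/2)

note 3 onset = 6/5b = 566.929ms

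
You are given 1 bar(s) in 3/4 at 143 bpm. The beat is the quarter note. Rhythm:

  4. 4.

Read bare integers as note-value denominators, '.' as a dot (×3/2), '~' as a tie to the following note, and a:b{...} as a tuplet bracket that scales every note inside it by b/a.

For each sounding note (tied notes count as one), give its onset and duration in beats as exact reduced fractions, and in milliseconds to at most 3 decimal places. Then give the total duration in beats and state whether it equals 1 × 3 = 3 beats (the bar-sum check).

1) 0.0ms=0b +629.371ms=3/2b
2) 629.371ms=3/2b +629.371ms=3/2b
Σ=3b of 3 (143bpm 3/4) — PASS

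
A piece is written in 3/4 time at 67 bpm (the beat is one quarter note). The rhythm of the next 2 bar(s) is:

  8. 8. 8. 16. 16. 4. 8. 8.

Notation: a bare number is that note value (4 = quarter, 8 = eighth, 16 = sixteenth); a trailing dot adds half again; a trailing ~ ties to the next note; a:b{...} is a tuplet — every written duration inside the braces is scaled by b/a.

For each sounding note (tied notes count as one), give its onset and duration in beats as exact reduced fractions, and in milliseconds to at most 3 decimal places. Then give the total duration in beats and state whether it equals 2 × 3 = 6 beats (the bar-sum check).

1) 0.0ms=0b +671.642ms=3/4b
2) 671.642ms=3/4b +671.642ms=3/4b
3) 1343.284ms=3/2b +671.642ms=3/4b
4) 2014.925ms=9/4b +335.821ms=3/8b
5) 2350.746ms=21/8b +335.821ms=3/8b
6) 2686.567ms=3b +1343.284ms=3/2b
7) 4029.851ms=9/2b +671.642ms=3/4b
8) 4701.493ms=21/4b +671.642ms=3/4b
Σ=6b of 6 (67bpm 3/4) — PASS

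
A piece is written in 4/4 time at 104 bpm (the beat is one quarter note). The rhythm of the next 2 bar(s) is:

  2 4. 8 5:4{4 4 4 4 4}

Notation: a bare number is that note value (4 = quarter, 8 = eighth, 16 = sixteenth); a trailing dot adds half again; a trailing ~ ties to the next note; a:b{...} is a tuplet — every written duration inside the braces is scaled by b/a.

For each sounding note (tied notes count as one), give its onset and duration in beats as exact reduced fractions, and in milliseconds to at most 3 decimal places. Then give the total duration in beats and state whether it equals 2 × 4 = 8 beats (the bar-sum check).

1) 0.0ms=0b +1153.846ms=2b
2) 1153.846ms=2b +865.385ms=3/2b
3) 2019.231ms=7/2b +288.462ms=1/2b
4) 2307.692ms=4b +461.538ms=4/5b
5) 2769.231ms=24/5b +461.538ms=4/5b
6) 3230.769ms=28/5b +461.538ms=4/5b
7) 3692.308ms=32/5b +461.538ms=4/5b
8) 4153.846ms=36/5b +461.538ms=4/5b
Σ=8b of 8 (104bpm 4/4) — PASS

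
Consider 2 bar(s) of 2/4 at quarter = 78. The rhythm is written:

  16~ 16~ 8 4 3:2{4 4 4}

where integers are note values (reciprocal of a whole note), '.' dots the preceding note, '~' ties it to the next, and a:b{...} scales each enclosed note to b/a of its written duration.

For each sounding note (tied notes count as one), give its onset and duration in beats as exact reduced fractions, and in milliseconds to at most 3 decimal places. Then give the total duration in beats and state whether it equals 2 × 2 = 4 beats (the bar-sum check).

1) 0.0ms=0b +769.231ms=1b
2) 769.231ms=1b +769.231ms=1b
3) 1538.462ms=2b +512.821ms=2/3b
4) 2051.282ms=8/3b +512.821ms=2/3b
5) 2564.103ms=10/3b +512.821ms=2/3b
Σ=4b of 4 (78bpm 2/4) — PASS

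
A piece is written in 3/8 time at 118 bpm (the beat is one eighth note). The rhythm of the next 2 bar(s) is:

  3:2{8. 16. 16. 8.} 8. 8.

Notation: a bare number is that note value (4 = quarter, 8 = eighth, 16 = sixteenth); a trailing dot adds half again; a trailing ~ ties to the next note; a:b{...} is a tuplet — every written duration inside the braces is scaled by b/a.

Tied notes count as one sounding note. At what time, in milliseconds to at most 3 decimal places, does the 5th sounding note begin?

1. 0.0ms @ 0 + 508.475ms (1)
2. 508.475ms @ 1 + 254.237ms (1/2)
3. 762.712ms @ 3/2 + 254.237ms (1/2)
4. 1016.949ms @ 2 + 508.475ms (1)
5. 1525.424ms @ 3 + 762.712ms (3/2)
6. 2288.136ms @ 9/2 + 762.712ms (3/2)

note 5 onset = 3b = 1525.424ms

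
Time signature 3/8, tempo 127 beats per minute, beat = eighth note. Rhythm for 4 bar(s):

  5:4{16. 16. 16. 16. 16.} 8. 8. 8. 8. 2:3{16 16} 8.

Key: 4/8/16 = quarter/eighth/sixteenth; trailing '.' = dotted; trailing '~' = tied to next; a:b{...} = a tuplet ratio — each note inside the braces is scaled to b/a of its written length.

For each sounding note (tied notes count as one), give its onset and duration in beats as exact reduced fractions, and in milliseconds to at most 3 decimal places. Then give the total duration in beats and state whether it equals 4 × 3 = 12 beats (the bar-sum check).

1) 0.0ms=0b +283.465ms=3/5b
2) 283.465ms=3/5b +283.465ms=3/5b
3) 566.929ms=6/5b +283.465ms=3/5b
4) 850.394ms=9/5b +283.465ms=3/5b
5) 1133.858ms=12/5b +283.465ms=3/5b
6) 1417.323ms=3b +708.661ms=3/2b
7) 2125.984ms=9/2b +708.661ms=3/2b
8) 2834.646ms=6b +708.661ms=3/2b
9) 3543.307ms=15/2b +708.661ms=3/2b
10) 4251.969ms=9b +354.331ms=3/4b
11) 4606.299ms=39/4b +354.331ms=3/4b
12) 4960.63ms=21/2b +708.661ms=3/2b
Σ=12b of 12 (127bpm 3/8) — PASS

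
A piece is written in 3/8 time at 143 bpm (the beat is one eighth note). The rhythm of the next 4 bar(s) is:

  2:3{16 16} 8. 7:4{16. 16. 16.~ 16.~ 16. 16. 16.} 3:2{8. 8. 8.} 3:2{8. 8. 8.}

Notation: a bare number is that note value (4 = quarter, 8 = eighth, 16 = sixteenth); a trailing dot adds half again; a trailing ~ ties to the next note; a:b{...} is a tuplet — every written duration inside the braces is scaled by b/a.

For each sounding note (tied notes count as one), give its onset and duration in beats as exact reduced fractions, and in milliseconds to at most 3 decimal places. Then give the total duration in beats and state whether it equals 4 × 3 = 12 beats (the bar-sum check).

1) 0.0ms=0b +314.685ms=3/4b
2) 314.685ms=3/4b +314.685ms=3/4b
3) 629.371ms=3/2b +629.371ms=3/2b
4) 1258.741ms=3b +179.82ms=3/7b
5) 1438.561ms=24/7b +179.82ms=3/7b
6) 1618.382ms=27/7b +539.461ms=9/7b
7) 2157.842ms=36/7b +179.82ms=3/7b
8) 2337.662ms=39/7b +179.82ms=3/7b
9) 2517.483ms=6b +419.58ms=1b
10) 2937.063ms=7b +419.58ms=1b
11) 3356.643ms=8b +419.58ms=1b
12) 3776.224ms=9b +419.58ms=1b
13) 4195.804ms=10b +419.58ms=1b
14) 4615.385ms=11b +419.58ms=1b
Σ=12b of 12 (143bpm 3/8) — PASS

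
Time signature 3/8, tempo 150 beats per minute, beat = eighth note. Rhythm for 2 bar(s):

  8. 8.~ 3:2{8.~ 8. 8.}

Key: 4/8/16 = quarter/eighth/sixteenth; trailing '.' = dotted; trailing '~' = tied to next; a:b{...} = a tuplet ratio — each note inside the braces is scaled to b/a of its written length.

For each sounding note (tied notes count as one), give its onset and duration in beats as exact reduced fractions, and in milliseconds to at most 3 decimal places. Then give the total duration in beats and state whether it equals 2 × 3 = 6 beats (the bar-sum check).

1) 0.0ms=0b +600.0ms=3/2b
2) 600.0ms=3/2b +1400.0ms=7/2b
3) 2000.0ms=5b +400.0ms=1b
Σ=6b of 6 (150bpm 3/8) — PASS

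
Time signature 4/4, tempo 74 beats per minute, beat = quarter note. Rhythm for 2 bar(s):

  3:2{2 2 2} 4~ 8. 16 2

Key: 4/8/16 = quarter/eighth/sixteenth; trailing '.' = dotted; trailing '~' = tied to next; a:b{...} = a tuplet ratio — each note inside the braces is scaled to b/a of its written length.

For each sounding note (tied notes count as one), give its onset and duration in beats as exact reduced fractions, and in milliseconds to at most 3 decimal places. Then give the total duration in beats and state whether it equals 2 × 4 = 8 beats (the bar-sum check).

1) 0.0ms=0b +1081.081ms=4/3b
2) 1081.081ms=4/3b +1081.081ms=4/3b
3) 2162.162ms=8/3b +1081.081ms=4/3b
4) 3243.243ms=4b +1418.919ms=7/4b
5) 4662.162ms=23/4b +202.703ms=1/4b
6) 4864.865ms=6b +1621.622ms=2b
Σ=8b of 8 (74bpm 4/4) — PASS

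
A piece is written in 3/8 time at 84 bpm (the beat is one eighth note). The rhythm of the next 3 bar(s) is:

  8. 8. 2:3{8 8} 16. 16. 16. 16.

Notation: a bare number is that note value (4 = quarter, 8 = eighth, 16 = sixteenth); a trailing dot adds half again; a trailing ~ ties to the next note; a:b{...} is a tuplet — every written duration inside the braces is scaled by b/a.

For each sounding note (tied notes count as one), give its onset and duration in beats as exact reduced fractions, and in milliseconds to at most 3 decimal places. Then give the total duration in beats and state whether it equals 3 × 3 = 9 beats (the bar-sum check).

1) 0.0ms=0b +1071.429ms=3/2b
2) 1071.429ms=3/2b +1071.429ms=3/2b
3) 2142.857ms=3b +1071.429ms=3/2b
4) 3214.286ms=9/2b +1071.429ms=3/2b
5) 4285.714ms=6b +535.714ms=3/4b
6) 4821.429ms=27/4b +535.714ms=3/4b
7) 5357.143ms=15/2b +535.714ms=3/4b
8) 5892.857ms=33/4b +535.714ms=3/4b
Σ=9b of 9 (84bpm 3/8) — PASS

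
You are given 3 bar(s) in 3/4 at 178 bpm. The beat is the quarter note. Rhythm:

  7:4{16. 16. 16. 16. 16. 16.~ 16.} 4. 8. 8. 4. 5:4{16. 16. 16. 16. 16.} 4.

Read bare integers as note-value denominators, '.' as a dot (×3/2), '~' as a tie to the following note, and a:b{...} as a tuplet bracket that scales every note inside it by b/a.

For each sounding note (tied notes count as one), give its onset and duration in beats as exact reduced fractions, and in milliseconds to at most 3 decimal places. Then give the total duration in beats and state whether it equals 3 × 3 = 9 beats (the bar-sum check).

1) 0.0ms=0b +72.231ms=3/14b
2) 72.231ms=3/14b +72.231ms=3/14b
3) 144.462ms=3/7b +72.231ms=3/14b
4) 216.693ms=9/14b +72.231ms=3/14b
5) 288.925ms=6/7b +72.231ms=3/14b
6) 361.156ms=15/14b +144.462ms=3/7b
7) 505.618ms=3/2b +505.618ms=3/2b
8) 1011.236ms=3b +252.809ms=3/4b
9) 1264.045ms=15/4b +252.809ms=3/4b
10) 1516.854ms=9/2b +505.618ms=3/2b
11) 2022.472ms=6b +101.124ms=3/10b
12) 2123.596ms=63/10b +101.124ms=3/10b
13) 2224.719ms=33/5b +101.124ms=3/10b
14) 2325.843ms=69/10b +101.124ms=3/10b
15) 2426.966ms=36/5b +101.124ms=3/10b
16) 2528.09ms=15/2b +505.618ms=3/2b
Σ=9b of 9 (178bpm 3/4) — PASS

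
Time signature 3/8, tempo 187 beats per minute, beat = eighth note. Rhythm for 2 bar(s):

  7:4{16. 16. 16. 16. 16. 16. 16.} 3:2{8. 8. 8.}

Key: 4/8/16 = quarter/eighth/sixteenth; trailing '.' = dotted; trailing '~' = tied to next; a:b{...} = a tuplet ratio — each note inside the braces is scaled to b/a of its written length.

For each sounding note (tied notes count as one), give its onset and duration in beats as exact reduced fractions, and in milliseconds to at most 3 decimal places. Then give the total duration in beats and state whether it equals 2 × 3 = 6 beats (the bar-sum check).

1) 0.0ms=0b +137.51ms=3/7b
2) 137.51ms=3/7b +137.51ms=3/7b
3) 275.019ms=6/7b +137.51ms=3/7b
4) 412.529ms=9/7b +137.51ms=3/7b
5) 550.038ms=12/7b +137.51ms=3/7b
6) 687.548ms=15/7b +137.51ms=3/7b
7) 825.057ms=18/7b +137.51ms=3/7b
8) 962.567ms=3b +320.856ms=1b
9) 1283.422ms=4b +320.856ms=1b
10) 1604.278ms=5b +320.856ms=1b
Σ=6b of 6 (187bpm 3/8) — PASS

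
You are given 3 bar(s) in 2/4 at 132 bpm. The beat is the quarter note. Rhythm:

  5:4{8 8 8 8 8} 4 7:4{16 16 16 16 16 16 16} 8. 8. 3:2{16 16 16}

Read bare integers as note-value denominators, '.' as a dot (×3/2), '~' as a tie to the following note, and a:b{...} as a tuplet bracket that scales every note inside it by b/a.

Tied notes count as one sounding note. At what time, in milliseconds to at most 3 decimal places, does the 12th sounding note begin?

1. 0.0ms @ 0 + 181.818ms (2/5)
2. 181.818ms @ 2/5 + 181.818ms (2/5)
3. 363.636ms @ 4/5 + 181.818ms (2/5)
4. 545.455ms @ 6/5 + 181.818ms (2/5)
5. 727.273ms @ 8/5 + 181.818ms (2/5)
6. 909.091ms @ 2 + 454.545ms (1)
7. 1363.636ms @ 3 + 64.935ms (1/7)
8. 1428.571ms @ 22/7 + 64.935ms (1/7)
9. 1493.506ms @ 23/7 + 64.935ms (1/7)
10. 1558.442ms @ 24/7 + 64.935ms (1/7)
11. 1623.377ms @ 25/7 + 64.935ms (1/7)
12. 1688.312ms @ 26/7 + 64.935ms (1/7)
13. 1753.247ms @ 27/7 + 64.935ms (1/7)
14. 1818.182ms @ 4 + 340.909ms (3/4)
15. 2159.091ms @ 19/4 + 340.909ms (3/4)
16. 2500.0ms @ 11/2 + 75.758ms (1/6)
17. 2575.758ms @ 17/3 + 75.758ms (1/6)
18. 2651.515ms @ 35/6 + 75.758ms (1/6)

note 12 onset = 26/7b = 1688.312ms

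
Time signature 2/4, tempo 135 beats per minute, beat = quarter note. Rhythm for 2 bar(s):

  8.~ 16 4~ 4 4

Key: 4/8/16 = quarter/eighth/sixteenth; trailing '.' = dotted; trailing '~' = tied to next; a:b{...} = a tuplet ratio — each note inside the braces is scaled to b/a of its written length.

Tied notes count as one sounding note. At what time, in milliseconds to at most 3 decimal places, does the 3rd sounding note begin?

note 3 onset = 3b = 1333.333ms

1. 0.0ms @ 0 + 444.444ms (1)
2. 444.444ms @ 1 + 888.889ms (2)
3. 1333.333ms @ 3 + 444.444ms (1)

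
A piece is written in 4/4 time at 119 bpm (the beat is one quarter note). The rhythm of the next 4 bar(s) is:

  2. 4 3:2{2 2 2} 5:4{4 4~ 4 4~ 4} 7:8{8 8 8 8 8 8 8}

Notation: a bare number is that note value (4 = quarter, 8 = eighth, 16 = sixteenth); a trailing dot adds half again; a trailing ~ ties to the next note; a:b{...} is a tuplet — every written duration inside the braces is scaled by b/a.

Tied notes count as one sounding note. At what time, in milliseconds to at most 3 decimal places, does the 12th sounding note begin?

1. 0.0ms @ 0 + 1512.605ms (3)
2. 1512.605ms @ 3 + 504.202ms (1)
3. 2016.807ms @ 4 + 672.269ms (4/3)
4. 2689.076ms @ 16/3 + 672.269ms (4/3)
5. 3361.345ms @ 20/3 + 672.269ms (4/3)
6. 4033.613ms @ 8 + 403.361ms (4/5)
7. 4436.975ms @ 44/5 + 806.723ms (8/5)
8. 5243.697ms @ 52/5 + 806.723ms (8/5)
9. 6050.42ms @ 12 + 288.115ms (4/7)
10. 6338.535ms @ 88/7 + 288.115ms (4/7)
11. 6626.651ms @ 92/7 + 288.115ms (4/7)
12. 6914.766ms @ 96/7 + 288.115ms (4/7)
13. 7202.881ms @ 100/7 + 288.115ms (4/7)
14. 7490.996ms @ 104/7 + 288.115ms (4/7)
15. 7779.112ms @ 108/7 + 288.115ms (4/7)

note 12 onset = 96/7b = 6914.766ms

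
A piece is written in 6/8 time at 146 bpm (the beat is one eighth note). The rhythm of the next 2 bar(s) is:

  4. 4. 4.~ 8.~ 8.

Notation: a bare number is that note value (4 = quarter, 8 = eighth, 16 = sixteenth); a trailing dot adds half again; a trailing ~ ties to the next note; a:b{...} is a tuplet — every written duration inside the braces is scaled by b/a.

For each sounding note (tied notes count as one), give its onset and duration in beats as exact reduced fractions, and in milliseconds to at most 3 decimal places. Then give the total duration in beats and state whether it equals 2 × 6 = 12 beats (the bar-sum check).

1) 0.0ms=0b +1232.877ms=3b
2) 1232.877ms=3b +1232.877ms=3b
3) 2465.753ms=6b +2465.753ms=6b
Σ=12b of 12 (146bpm 6/8) — PASS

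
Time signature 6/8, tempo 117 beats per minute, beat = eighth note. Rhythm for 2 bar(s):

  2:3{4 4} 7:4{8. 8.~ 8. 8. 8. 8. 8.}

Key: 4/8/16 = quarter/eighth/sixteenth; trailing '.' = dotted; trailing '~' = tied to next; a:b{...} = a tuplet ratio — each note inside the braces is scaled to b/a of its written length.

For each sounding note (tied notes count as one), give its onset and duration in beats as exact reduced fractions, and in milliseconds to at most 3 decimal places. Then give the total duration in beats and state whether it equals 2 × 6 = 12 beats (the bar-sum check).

1) 0.0ms=0b +1538.462ms=3b
2) 1538.462ms=3b +1538.462ms=3b
3) 3076.923ms=6b +439.56ms=6/7b
4) 3516.484ms=48/7b +879.121ms=12/7b
5) 4395.604ms=60/7b +439.56ms=6/7b
6) 4835.165ms=66/7b +439.56ms=6/7b
7) 5274.725ms=72/7b +439.56ms=6/7b
8) 5714.286ms=78/7b +439.56ms=6/7b
Σ=12b of 12 (117bpm 6/8) — PASS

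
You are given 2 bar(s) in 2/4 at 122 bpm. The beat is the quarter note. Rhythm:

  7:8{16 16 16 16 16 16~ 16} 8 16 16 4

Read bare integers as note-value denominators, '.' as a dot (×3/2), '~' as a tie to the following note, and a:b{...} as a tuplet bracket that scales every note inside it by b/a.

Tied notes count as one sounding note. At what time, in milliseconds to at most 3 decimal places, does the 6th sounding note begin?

1. 0.0ms @ 0 + 140.515ms (2/7)
2. 140.515ms @ 2/7 + 140.515ms (2/7)
3. 281.03ms @ 4/7 + 140.515ms (2/7)
4. 421.546ms @ 6/7 + 140.515ms (2/7)
5. 562.061ms @ 8/7 + 140.515ms (2/7)
6. 702.576ms @ 10/7 + 281.03ms (4/7)
7. 983.607ms @ 2 + 245.902ms (1/2)
8. 1229.508ms @ 5/2 + 122.951ms (1/4)
9. 1352.459ms @ 11/4 + 122.951ms (1/4)
10. 1475.41ms @ 3 + 491.803ms (1)

note 6 onset = 10/7b = 702.576ms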